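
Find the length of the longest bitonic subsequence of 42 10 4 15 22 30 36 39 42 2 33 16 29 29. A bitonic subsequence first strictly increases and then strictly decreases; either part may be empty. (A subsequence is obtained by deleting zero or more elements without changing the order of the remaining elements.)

Let inc[i] be the LIS ending at i and dec[i] the longest strictly decreasing subsequence starting at i. inc = [1, 1, 1, 2, 3, 4, 5, 6, 7, 1, 5, 3, 4, 4], dec = [4, 3, 2, 2, 2, 2, 3, 3, 3, 1, 2, 1, 1, 1].
max_i inc[i]+dec[i]−1 = 9, with one witness 10, 15, 22, 30, 36, 39, 42, 33, 29.

9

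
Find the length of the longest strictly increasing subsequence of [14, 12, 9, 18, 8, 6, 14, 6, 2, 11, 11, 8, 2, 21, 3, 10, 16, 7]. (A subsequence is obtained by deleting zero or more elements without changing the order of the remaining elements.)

Scanning left to right, the best length ending at each element is: 14→1, 12→1, 9→1, 18→2, 8→1, 6→1, 14→2, 6→1, 2→1, 11→2, 11→2, 8→2, 2→1, 21→3, 3→2, 10→3, 16→4, 7→3.
So the longest increasing subsequence has length 4, e.g. 6, 8, 10, 16.

4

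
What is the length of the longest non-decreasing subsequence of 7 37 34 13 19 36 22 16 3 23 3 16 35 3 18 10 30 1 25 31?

Scanning left to right, the best length ending at each element is: 7→1, 37→2, 34→2, 13→2, 19→3, 36→4, 22→4, 16→3, 3→1, 23→5, 3→2, 16→4, 35→6, 3→3, 18→5, 10→4, 30→6, 1→1, 25→6, 31→7.
So the longest non-decreasing subsequence has length 7, e.g. 7, 13, 19, 22, 23, 30, 31.

7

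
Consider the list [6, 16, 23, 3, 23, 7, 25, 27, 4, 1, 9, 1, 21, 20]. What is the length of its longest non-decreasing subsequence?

Let dp[i] be the longest non-decreasing subsequence ending at position i. Then dp = [1, 2, 3, 1, 4, 2, 5, 6, 2, 1, 3, 2, 4, 4].
The maximum is 6; one witness is 6, 16, 23, 23, 25, 27 at positions 1,2,3,5,7,8.

6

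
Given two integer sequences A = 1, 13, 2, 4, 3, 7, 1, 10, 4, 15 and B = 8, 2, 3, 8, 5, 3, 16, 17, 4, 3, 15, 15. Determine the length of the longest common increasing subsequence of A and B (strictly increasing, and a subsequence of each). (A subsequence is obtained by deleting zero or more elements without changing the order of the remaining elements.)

For each value that appears in both, track the longest common increasing run ending there.
The best achievable length is 4; one witness is 2, 3, 4, 15 (A-positions 3,5,9,10, B-positions 2,3,9,11).

4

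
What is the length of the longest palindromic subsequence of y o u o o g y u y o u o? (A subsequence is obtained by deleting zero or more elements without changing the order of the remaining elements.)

9

One longest palindromic subsequence is ouoyuyouo (positions 2,3,4,7,8,9,10,11,12); it reads the same forward and backward, and the interval DP gives dp[1][12] = 9.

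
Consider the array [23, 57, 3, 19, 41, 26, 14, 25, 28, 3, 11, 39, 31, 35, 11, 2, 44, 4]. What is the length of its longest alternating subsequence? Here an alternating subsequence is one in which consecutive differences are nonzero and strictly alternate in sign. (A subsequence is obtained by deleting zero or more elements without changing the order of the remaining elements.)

Track the best alternating length ending on an up-step vs a down-step at each position: up/down = 1/1, 2/1, 1/3, 4/3, 4/3, 4/5, 4/5, 6/5, 6/5, 1/7, 8/7, 8/5, 8/9, 10/9, 8/11, 1/11, 12/3, 12/13.
The maximum over both is 13; one such subsequence is 23, 57, 3, 19, 14, 25, 3, 39, 31, 35, 11, 44, 4.

13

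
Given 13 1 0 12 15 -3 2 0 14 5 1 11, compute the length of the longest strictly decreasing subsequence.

Let dp[i] be the longest decreasing subsequence ending at position i. Then dp = [1, 2, 3, 2, 1, 4, 3, 4, 2, 3, 4, 3].
The maximum is 4; one witness is 13, 1, 0, -3 at positions 1,2,3,6.

4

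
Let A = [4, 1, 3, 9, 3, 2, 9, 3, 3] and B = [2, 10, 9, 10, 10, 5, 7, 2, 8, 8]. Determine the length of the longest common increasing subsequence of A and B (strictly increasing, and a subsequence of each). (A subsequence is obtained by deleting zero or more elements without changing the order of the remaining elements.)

For each value that appears in both, track the longest common increasing run ending there.
The best achievable length is 2; one witness is 2, 9 (A-positions 6,7, B-positions 1,3).

2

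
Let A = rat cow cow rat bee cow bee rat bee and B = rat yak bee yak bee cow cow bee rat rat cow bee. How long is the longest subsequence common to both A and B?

6

Backtracking the LCS table gives one alignment: rat (A1,B1) → cow (A2,B6) → cow (A3,B7) → rat (A4,B10) → cow (A6,B11) → bee (A9,B12).
So the longest common subsequence has length 6.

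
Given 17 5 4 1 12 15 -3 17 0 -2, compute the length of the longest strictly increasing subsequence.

Scanning left to right, the best length ending at each element is: 17→1, 5→1, 4→1, 1→1, 12→2, 15→3, -3→1, 17→4, 0→2, -2→2.
So the longest increasing subsequence has length 4, e.g. 5, 12, 15, 17.

4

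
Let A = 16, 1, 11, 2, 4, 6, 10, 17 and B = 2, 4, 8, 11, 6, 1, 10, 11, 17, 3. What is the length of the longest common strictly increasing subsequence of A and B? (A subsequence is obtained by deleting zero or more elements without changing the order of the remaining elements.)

For each value that appears in both, track the longest common increasing run ending there.
The best achievable length is 5; one witness is 2, 4, 6, 10, 17 (A-positions 4,5,6,7,8, B-positions 1,2,5,7,9).

5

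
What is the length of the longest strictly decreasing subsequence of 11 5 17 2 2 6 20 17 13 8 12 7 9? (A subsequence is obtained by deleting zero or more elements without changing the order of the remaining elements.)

5

Scanning left to right, the best length ending at each element is: 11→1, 5→2, 17→1, 2→3, 2→3, 6→2, 20→1, 17→2, 13→3, 8→4, 12→4, 7→5, 9→5.
So the longest decreasing subsequence has length 5, e.g. 20, 17, 13, 8, 7.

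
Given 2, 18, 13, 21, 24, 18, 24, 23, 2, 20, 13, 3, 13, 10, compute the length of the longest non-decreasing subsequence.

5

One longest non-decreasing subsequence is 2, 18, 21, 24, 24 (positions 1,2,4,5,7), of length 5; no longer one exists.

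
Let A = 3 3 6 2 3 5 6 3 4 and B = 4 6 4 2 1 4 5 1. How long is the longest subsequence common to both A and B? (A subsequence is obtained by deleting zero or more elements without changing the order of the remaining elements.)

3

A longest common subsequence is 6, 2, 5 (length 3); the LCS DP confirms no longer common subsequence exists.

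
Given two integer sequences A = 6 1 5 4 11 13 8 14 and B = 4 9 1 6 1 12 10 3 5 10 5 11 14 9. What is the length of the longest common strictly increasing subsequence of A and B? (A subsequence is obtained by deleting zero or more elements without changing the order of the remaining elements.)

4

For each value that appears in both, track the longest common increasing run ending there.
The best achievable length is 4; one witness is 1, 5, 11, 14 (A-positions 2,3,5,8, B-positions 3,9,12,13).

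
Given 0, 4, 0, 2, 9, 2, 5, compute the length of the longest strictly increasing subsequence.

Let dp[i] be the longest increasing subsequence ending at position i. Then dp = [1, 2, 1, 2, 3, 2, 3].
The maximum is 3; one witness is 0, 4, 9 at positions 1,2,5.

3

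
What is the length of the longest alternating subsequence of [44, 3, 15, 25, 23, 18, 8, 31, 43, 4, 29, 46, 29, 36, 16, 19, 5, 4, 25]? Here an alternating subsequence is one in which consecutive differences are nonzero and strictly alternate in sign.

Track the best alternating length ending on an up-step vs a down-step at each position: up/down = 1/1, 1/2, 3/2, 3/2, 3/4, 3/4, 3/4, 5/2, 5/2, 3/6, 7/6, 7/1, 7/8, 9/8, 7/10, 11/10, 7/12, 3/12, 13/10.
The maximum over both is 13; one such subsequence is 44, 3, 25, 23, 31, 4, 46, 29, 36, 16, 19, 5, 25.

13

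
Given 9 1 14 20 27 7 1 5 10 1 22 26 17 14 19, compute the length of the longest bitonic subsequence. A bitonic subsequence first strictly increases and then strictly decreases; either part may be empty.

7

One longest bitonic subsequence is 9, 14, 20, 27, 26, 17, 14 (positions 1,3,4,5,12,13,14): it rises to 27 then falls. Length 7 is optimal.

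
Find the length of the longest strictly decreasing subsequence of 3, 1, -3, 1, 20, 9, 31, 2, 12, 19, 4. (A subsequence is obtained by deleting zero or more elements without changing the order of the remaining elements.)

3

Let dp[i] be the longest decreasing subsequence ending at position i. Then dp = [1, 2, 3, 2, 1, 2, 1, 3, 2, 2, 3].
The maximum is 3; one witness is 3, 1, -3 at positions 1,2,3.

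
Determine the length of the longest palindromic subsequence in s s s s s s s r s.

8

Using dp[i][j] = 2 + dp[i+1][j−1] if the ends match, else max(dp[i+1][j], dp[i][j−1]):
dp[1][9] = 8. A witness is ssssssss at positions 1,2,3,4,5,6,7,9.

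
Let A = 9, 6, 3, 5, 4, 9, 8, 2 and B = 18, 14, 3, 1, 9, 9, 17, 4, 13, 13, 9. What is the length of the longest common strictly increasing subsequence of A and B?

3

A longest common strictly increasing subsequence is 3, 4, 9 (length 3); it appears in order in both A and B, and no longer such subsequence exists.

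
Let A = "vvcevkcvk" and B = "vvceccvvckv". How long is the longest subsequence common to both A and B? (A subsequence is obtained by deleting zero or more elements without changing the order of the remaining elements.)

7

A longest common subsequence is vvcevkv (length 7); the LCS DP confirms no longer common subsequence exists.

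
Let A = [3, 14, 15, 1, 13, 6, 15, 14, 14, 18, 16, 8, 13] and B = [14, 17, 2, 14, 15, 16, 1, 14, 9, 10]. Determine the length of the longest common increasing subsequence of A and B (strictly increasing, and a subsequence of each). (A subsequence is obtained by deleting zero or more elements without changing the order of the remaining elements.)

3

A longest common strictly increasing subsequence is 14, 15, 16 (length 3); it appears in order in both A and B, and no longer such subsequence exists.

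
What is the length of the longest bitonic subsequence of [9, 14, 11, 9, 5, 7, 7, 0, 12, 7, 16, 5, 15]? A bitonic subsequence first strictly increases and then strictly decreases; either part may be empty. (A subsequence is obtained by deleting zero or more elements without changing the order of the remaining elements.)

One longest bitonic subsequence is 9, 14, 11, 9, 7, 5 (positions 1,2,3,4,10,12): it rises to 14 then falls. Length 6 is optimal.

6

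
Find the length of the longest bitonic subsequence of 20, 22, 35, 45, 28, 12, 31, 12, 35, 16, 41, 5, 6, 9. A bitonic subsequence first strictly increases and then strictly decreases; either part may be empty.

One longest bitonic subsequence is 20, 22, 35, 45, 35, 16, 9 (positions 1,2,3,4,9,10,14): it rises to 45 then falls. Length 7 is optimal.

7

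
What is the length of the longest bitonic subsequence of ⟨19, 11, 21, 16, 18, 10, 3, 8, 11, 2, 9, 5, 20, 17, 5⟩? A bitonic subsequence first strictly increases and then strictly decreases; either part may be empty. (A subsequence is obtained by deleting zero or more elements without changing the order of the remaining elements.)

6

Let inc[i] be the LIS ending at i and dec[i] the longest strictly decreasing subsequence starting at i. inc = [1, 1, 2, 2, 3, 1, 1, 2, 3, 1, 3, 2, 4, 4, 2], dec = [5, 4, 5, 4, 4, 3, 2, 2, 3, 1, 2, 1, 3, 2, 1].
max_i inc[i]+dec[i]−1 = 6, with one witness 19, 21, 18, 11, 9, 5.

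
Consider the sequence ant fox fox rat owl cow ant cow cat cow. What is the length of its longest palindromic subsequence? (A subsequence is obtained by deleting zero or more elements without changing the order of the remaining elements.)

One longest palindromic subsequence is ant fox fox ant (positions 1,2,3,7); it reads the same forward and backward, and the interval DP gives dp[1][10] = 4.

4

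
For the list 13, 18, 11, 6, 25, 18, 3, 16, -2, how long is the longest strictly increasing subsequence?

Scanning left to right, the best length ending at each element is: 13→1, 18→2, 11→1, 6→1, 25→3, 18→2, 3→1, 16→2, -2→1.
So the longest increasing subsequence has length 3, e.g. 13, 18, 25.

3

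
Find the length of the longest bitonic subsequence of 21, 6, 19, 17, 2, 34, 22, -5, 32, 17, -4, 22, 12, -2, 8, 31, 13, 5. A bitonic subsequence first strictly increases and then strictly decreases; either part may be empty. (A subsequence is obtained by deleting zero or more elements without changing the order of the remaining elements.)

8

Let inc[i] be the LIS ending at i and dec[i] the longest strictly decreasing subsequence starting at i. inc = [1, 1, 2, 2, 1, 3, 3, 1, 4, 2, 2, 3, 3, 3, 4, 5, 5, 4], dec = [6, 3, 5, 4, 2, 6, 5, 1, 5, 4, 1, 4, 3, 1, 2, 3, 2, 1].
max_i inc[i]+dec[i]−1 = 8, with one witness 6, 19, 34, 32, 22, 12, 8, 5.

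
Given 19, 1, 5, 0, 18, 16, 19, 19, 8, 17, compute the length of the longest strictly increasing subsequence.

4

One longest increasing subsequence is 1, 5, 18, 19 (positions 2,3,5,7), of length 4; no longer one exists.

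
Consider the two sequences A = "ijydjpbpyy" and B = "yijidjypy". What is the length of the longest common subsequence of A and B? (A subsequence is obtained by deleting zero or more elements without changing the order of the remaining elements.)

Backtracking the LCS table gives one alignment: i (A1,B2) → j (A2,B3) → d (A4,B5) → j (A5,B6) → p (A8,B8) → y (A10,B9).
So the longest common subsequence has length 6.

6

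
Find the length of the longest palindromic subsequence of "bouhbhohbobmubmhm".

Using dp[i][j] = 2 + dp[i+1][j−1] if the ends match, else max(dp[i+1][j], dp[i][j−1]):
dp[1][17] = 9. A witness is bubobobub at positions 1,3,5,7,9,10,11,13,14.

9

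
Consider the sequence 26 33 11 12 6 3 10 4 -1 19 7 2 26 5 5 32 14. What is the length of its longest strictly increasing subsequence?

5

One longest increasing subsequence is 11, 12, 19, 26, 32 (positions 3,4,10,13,16), of length 5; no longer one exists.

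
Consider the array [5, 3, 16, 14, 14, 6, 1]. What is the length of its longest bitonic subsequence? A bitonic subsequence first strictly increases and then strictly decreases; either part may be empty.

5

One longest bitonic subsequence is 5, 16, 14, 6, 1 (positions 1,3,5,6,7): it rises to 16 then falls. Length 5 is optimal.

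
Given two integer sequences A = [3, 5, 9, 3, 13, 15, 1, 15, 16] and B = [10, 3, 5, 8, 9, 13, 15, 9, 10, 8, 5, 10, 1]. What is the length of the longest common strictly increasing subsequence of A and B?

For each value that appears in both, track the longest common increasing run ending there.
The best achievable length is 5; one witness is 3, 5, 9, 13, 15 (A-positions 1,2,3,5,6, B-positions 2,3,5,6,7).

5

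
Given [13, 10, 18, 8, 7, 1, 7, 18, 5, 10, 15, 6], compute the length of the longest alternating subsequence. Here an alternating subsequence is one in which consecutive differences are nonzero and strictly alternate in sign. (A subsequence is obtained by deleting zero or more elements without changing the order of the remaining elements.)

Track the best alternating length ending on an up-step vs a down-step at each position: up/down = 1/1, 1/2, 3/1, 1/4, 1/4, 1/4, 5/4, 5/1, 5/6, 7/6, 7/6, 7/8.
The maximum over both is 8; one such subsequence is 13, 10, 18, 1, 7, 5, 10, 6.

8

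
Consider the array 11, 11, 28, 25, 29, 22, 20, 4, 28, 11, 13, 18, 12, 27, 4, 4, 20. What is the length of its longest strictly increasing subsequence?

Let dp[i] be the longest increasing subsequence ending at position i. Then dp = [1, 1, 2, 2, 3, 2, 2, 1, 3, 2, 3, 4, 3, 5, 1, 1, 5].
The maximum is 5; one witness is 4, 11, 13, 18, 27 at positions 8,10,11,12,14.

5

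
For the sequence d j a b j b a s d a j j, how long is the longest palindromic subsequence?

7

Using dp[i][j] = 2 + dp[i+1][j−1] if the ends match, else max(dp[i+1][j], dp[i][j−1]):
dp[1][12] = 7. A witness is jjadajj at positions 2,5,7,9,10,11,12.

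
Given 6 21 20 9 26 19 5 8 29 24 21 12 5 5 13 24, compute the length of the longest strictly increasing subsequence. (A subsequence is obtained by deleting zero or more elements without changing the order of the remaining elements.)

One longest increasing subsequence is 6, 9, 19, 21, 24 (positions 1,4,6,11,16), of length 5; no longer one exists.

5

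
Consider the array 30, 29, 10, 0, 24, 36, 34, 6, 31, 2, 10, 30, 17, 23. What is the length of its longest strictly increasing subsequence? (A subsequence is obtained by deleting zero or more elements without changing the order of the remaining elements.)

5

Scanning left to right, the best length ending at each element is: 30→1, 29→1, 10→1, 0→1, 24→2, 36→3, 34→3, 6→2, 31→3, 2→2, 10→3, 30→4, 17→4, 23→5.
So the longest increasing subsequence has length 5, e.g. 0, 6, 10, 17, 23.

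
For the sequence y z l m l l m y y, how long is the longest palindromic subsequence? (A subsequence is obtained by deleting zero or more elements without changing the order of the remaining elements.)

One longest palindromic subsequence is ymllmy (positions 1,4,5,6,7,9); it reads the same forward and backward, and the interval DP gives dp[1][9] = 6.

6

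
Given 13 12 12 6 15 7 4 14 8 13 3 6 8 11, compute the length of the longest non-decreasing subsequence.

Scanning left to right, the best length ending at each element is: 13→1, 12→1, 12→2, 6→1, 15→3, 7→2, 4→1, 14→3, 8→3, 13→4, 3→1, 6→2, 8→4, 11→5.
So the longest non-decreasing subsequence has length 5, e.g. 6, 7, 8, 8, 11.

5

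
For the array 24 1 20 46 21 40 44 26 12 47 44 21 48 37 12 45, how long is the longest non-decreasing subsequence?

Let dp[i] be the longest non-decreasing subsequence ending at position i. Then dp = [1, 1, 2, 3, 3, 4, 5, 4, 2, 6, 6, 4, 7, 5, 3, 7].
The maximum is 7; one witness is 1, 20, 21, 40, 44, 47, 48 at positions 2,3,5,6,7,10,13.

7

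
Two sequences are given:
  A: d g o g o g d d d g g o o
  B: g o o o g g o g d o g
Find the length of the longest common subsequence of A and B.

7

Backtracking the LCS table gives one alignment: g (A2,B1) → o (A3,B4) → g (A4,B6) → o (A5,B7) → g (A6,B8) → d (A7,B9) → g (A11,B11).
So the longest common subsequence has length 7.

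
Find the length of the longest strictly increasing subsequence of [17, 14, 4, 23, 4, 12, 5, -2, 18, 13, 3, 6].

3

One longest increasing subsequence is 4, 12, 18 (positions 3,6,9), of length 3; no longer one exists.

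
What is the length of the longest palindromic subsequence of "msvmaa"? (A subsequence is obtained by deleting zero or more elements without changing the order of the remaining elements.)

Using dp[i][j] = 2 + dp[i+1][j−1] if the ends match, else max(dp[i+1][j], dp[i][j−1]):
dp[1][6] = 3. A witness is mvm at positions 1,3,4.

3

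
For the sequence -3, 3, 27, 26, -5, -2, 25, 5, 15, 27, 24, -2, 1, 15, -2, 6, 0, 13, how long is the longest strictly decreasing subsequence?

One longest decreasing subsequence is 27, 26, 25, 24, 15, 6, 0 (positions 3,4,7,11,14,16,17), of length 7; no longer one exists.

7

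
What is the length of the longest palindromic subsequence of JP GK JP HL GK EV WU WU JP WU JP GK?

7

One longest palindromic subsequence is GK JP WU JP WU JP GK (positions 2,3,7,9,10,11,12); it reads the same forward and backward, and the interval DP gives dp[1][12] = 7.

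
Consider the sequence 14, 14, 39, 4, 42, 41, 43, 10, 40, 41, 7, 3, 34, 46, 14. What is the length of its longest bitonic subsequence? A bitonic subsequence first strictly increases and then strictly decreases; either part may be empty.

Let inc[i] be the LIS ending at i and dec[i] the longest strictly decreasing subsequence starting at i. inc = [1, 1, 2, 1, 3, 3, 4, 2, 3, 4, 2, 1, 3, 5, 3], dec = [4, 4, 4, 2, 5, 4, 4, 3, 3, 3, 2, 1, 2, 2, 1].
max_i inc[i]+dec[i]−1 = 7, with one witness 14, 39, 42, 41, 40, 34, 14.

7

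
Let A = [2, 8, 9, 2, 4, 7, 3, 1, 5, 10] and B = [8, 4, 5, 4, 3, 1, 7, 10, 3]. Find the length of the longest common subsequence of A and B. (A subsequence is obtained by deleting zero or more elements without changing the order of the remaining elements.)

5

Backtracking the LCS table gives one alignment: 8 (A2,B1) → 4 (A5,B4) → 3 (A7,B5) → 1 (A8,B6) → 10 (A10,B8).
So the longest common subsequence has length 5.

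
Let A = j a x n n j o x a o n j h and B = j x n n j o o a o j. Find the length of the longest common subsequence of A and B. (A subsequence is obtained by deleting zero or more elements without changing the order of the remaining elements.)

Backtracking the LCS table gives one alignment: j (A1,B1) → x (A3,B2) → n (A4,B3) → n (A5,B4) → j (A6,B5) → o (A7,B7) → a (A9,B8) → o (A10,B9) → j (A12,B10).
So the longest common subsequence has length 9.

9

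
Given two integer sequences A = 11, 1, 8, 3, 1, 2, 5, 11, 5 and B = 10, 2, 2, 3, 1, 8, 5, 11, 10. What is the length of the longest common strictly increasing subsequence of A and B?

3

For each value that appears in both, track the longest common increasing run ending there.
The best achievable length is 3; one witness is 1, 8, 11 (A-positions 2,3,8, B-positions 5,6,8).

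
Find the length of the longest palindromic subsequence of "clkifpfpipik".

7

Using dp[i][j] = 2 + dp[i+1][j−1] if the ends match, else max(dp[i+1][j], dp[i][j−1]):
dp[1][12] = 7. A witness is kipipik at positions 3,4,6,9,10,11,12.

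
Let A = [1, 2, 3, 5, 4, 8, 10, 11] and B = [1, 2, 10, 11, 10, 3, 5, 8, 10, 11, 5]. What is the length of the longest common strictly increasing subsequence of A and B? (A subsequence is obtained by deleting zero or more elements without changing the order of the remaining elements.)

For each value that appears in both, track the longest common increasing run ending there.
The best achievable length is 7; one witness is 1, 2, 3, 5, 8, 10, 11 (A-positions 1,2,3,4,6,7,8, B-positions 1,2,6,7,8,9,10).

7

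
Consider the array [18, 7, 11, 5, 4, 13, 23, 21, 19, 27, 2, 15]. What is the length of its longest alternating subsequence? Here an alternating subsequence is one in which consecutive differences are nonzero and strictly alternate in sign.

9

A longest alternating subsequence is 18, 7, 11, 5, 23, 21, 27, 2, 15 (positions 1,2,3,4,7,8,10,11,12); its 8 consecutive differences strictly alternate in sign, and length 9 is optimal.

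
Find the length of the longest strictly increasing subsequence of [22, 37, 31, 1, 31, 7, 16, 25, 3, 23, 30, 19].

5

Scanning left to right, the best length ending at each element is: 22→1, 37→2, 31→2, 1→1, 31→2, 7→2, 16→3, 25→4, 3→2, 23→4, 30→5, 19→4.
So the longest increasing subsequence has length 5, e.g. 1, 7, 16, 25, 30.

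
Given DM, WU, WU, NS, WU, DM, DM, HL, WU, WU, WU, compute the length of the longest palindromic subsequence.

Using dp[i][j] = 2 + dp[i+1][j−1] if the ends match, else max(dp[i+1][j], dp[i][j−1]):
dp[1][11] = 8. A witness is WU WU WU DM DM WU WU WU at positions 2,3,5,6,7,9,10,11.

8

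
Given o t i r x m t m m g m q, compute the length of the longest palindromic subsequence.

4

One longest palindromic subsequence is mmmm (positions 6,8,9,11); it reads the same forward and backward, and the interval DP gives dp[1][12] = 4.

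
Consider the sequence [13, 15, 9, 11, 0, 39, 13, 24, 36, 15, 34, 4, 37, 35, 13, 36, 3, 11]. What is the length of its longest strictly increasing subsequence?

Let dp[i] be the longest increasing subsequence ending at position i. Then dp = [1, 2, 1, 2, 1, 3, 3, 4, 5, 4, 5, 2, 6, 6, 3, 7, 2, 3].
The maximum is 7; one witness is 9, 11, 13, 24, 34, 35, 36 at positions 3,4,7,8,11,14,16.

7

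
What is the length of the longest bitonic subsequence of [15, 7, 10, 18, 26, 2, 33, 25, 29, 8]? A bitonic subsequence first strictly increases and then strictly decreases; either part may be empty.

7

Let inc[i] be the LIS ending at i and dec[i] the longest strictly decreasing subsequence starting at i. inc = [1, 1, 2, 3, 4, 1, 5, 4, 5, 2], dec = [3, 2, 2, 2, 3, 1, 3, 2, 2, 1].
max_i inc[i]+dec[i]−1 = 7, with one witness 7, 10, 18, 26, 33, 29, 8.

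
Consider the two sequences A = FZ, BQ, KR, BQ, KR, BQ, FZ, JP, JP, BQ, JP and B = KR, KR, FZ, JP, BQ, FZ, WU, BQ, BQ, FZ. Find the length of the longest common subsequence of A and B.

A longest common subsequence is FZ, BQ, BQ, BQ, FZ (length 5); the LCS DP confirms no longer common subsequence exists.

5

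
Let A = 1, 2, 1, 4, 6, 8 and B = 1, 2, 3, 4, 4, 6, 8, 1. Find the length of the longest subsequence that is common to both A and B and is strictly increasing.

For each value that appears in both, track the longest common increasing run ending there.
The best achievable length is 5; one witness is 1, 2, 4, 6, 8 (A-positions 1,2,4,5,6, B-positions 1,2,4,6,7).

5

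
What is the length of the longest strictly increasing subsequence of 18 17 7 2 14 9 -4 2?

One longest increasing subsequence is 7, 14 (positions 3,5), of length 2; no longer one exists.

2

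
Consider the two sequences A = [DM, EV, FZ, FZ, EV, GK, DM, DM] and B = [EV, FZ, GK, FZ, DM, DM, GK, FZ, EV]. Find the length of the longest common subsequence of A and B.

5

Backtracking the LCS table gives one alignment: EV (A2,B1) → FZ (A3,B2) → FZ (A4,B4) → DM (A7,B5) → DM (A8,B6).
So the longest common subsequence has length 5.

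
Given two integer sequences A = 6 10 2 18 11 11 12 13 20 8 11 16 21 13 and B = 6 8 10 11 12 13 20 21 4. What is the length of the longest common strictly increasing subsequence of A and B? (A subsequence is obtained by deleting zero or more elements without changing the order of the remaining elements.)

7

For each value that appears in both, track the longest common increasing run ending there.
The best achievable length is 7; one witness is 6, 10, 11, 12, 13, 20, 21 (A-positions 1,2,5,7,8,9,13, B-positions 1,3,4,5,6,7,8).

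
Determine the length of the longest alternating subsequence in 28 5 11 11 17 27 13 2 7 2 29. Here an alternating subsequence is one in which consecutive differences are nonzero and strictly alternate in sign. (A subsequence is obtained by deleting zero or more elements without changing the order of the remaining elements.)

Track the best alternating length ending on an up-step vs a down-step at each position: up/down = 1/1, 1/2, 3/2, 3/2, 3/2, 3/2, 3/4, 1/4, 5/4, 1/6, 7/1.
The maximum over both is 7; one such subsequence is 28, 5, 11, 2, 7, 2, 29.

7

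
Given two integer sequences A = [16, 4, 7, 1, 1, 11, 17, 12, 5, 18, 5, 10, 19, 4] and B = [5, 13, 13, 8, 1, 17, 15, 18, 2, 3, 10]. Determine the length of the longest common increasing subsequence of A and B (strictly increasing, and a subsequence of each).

For each value that appears in both, track the longest common increasing run ending there.
The best achievable length is 3; one witness is 1, 17, 18 (A-positions 4,7,10, B-positions 5,6,8).

3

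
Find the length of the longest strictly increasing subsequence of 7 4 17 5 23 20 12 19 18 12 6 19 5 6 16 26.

6

Scanning left to right, the best length ending at each element is: 7→1, 4→1, 17→2, 5→2, 23→3, 20→3, 12→3, 19→4, 18→4, 12→3, 6→3, 19→5, 5→2, 6→3, 16→4, 26→6.
So the longest increasing subsequence has length 6, e.g. 4, 5, 12, 18, 19, 26.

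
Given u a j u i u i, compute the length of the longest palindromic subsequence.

3

Using dp[i][j] = 2 + dp[i+1][j−1] if the ends match, else max(dp[i+1][j], dp[i][j−1]):
dp[1][7] = 3. A witness is iui at positions 5,6,7.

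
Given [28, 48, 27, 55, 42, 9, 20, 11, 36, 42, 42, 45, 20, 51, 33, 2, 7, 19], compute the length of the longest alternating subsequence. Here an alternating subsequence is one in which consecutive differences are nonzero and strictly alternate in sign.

12

A longest alternating subsequence is 28, 48, 27, 55, 9, 20, 11, 36, 20, 51, 2, 7 (positions 1,2,3,4,6,7,8,9,13,14,16,17); its 11 consecutive differences strictly alternate in sign, and length 12 is optimal.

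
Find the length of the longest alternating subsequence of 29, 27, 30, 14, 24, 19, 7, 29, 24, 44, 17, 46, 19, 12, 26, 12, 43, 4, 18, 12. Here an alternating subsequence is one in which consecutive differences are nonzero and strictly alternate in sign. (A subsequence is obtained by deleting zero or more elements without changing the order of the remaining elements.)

A longest alternating subsequence is 29, 27, 30, 14, 24, 19, 29, 24, 44, 17, 46, 19, 26, 12, 43, 4, 18, 12 (positions 1,2,3,4,5,6,8,9,10,11,12,13,15,16,17,18,19,20); its 17 consecutive differences strictly alternate in sign, and length 18 is optimal.

18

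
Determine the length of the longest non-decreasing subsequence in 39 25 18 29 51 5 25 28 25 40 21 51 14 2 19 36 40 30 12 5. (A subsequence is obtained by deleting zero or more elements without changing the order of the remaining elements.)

Scanning left to right, the best length ending at each element is: 39→1, 25→1, 18→1, 29→2, 51→3, 5→1, 25→2, 28→3, 25→3, 40→4, 21→2, 51→5, 14→2, 2→1, 19→3, 36→4, 40→5, 30→4, 12→2, 5→2.
So the longest non-decreasing subsequence has length 5, e.g. 25, 25, 28, 40, 51.

5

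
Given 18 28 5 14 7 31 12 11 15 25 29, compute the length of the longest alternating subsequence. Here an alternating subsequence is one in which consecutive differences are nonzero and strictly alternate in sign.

8

Track the best alternating length ending on an up-step vs a down-step at each position: up/down = 1/1, 2/1, 1/3, 4/3, 4/5, 6/1, 6/7, 6/7, 8/7, 8/7, 8/7.
The maximum over both is 8; one such subsequence is 18, 28, 5, 14, 7, 31, 12, 15.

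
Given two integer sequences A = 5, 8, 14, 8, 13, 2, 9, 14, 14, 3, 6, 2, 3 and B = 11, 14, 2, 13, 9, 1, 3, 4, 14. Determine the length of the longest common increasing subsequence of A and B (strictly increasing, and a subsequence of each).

3

A longest common strictly increasing subsequence is 2, 9, 14 (length 3); it appears in order in both A and B, and no longer such subsequence exists.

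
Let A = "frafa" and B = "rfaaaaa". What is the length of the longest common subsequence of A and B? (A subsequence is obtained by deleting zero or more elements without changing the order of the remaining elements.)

Backtracking the LCS table gives one alignment: f (A1,B2) → a (A3,B6) → a (A5,B7).
So the longest common subsequence has length 3.

3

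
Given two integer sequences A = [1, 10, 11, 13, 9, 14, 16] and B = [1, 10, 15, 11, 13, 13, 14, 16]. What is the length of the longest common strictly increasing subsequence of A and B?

6

For each value that appears in both, track the longest common increasing run ending there.
The best achievable length is 6; one witness is 1, 10, 11, 13, 14, 16 (A-positions 1,2,3,4,6,7, B-positions 1,2,4,5,7,8).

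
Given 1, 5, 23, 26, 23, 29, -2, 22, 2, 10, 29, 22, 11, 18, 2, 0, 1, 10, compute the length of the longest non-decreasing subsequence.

Scanning left to right, the best length ending at each element is: 1→1, 5→2, 23→3, 26→4, 23→4, 29→5, -2→1, 22→3, 2→2, 10→3, 29→6, 22→4, 11→4, 18→5, 2→3, 0→2, 1→3, 10→4.
So the longest non-decreasing subsequence has length 6, e.g. 1, 5, 23, 26, 29, 29.

6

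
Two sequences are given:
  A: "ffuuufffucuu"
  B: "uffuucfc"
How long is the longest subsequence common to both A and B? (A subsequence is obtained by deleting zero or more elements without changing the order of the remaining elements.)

6

A longest common subsequence is ffuufc (length 6); the LCS DP confirms no longer common subsequence exists.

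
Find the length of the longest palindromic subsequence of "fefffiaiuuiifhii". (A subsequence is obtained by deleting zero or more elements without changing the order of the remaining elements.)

8

One longest palindromic subsequence is fiiuuiif (positions 5,6,8,9,10,11,12,13); it reads the same forward and backward, and the interval DP gives dp[1][16] = 8.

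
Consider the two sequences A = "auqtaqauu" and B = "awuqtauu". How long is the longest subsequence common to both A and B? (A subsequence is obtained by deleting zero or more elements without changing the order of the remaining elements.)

A longest common subsequence is auqtauu (length 7); the LCS DP confirms no longer common subsequence exists.

7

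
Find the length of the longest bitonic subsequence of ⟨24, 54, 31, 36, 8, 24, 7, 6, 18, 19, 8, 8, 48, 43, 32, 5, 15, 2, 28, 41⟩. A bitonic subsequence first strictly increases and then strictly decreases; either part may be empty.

Let inc[i] be the LIS ending at i and dec[i] the longest strictly decreasing subsequence starting at i. inc = [1, 2, 2, 3, 1, 2, 1, 1, 2, 3, 2, 2, 4, 4, 4, 1, 3, 1, 4, 5], dec = [6, 7, 6, 6, 5, 5, 4, 3, 4, 4, 3, 3, 5, 4, 3, 2, 2, 1, 1, 1].
max_i inc[i]+dec[i]−1 = 8, with one witness 24, 54, 36, 24, 19, 8, 5, 2.

8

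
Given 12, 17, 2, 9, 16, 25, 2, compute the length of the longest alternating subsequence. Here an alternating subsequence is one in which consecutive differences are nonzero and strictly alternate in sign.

5

A longest alternating subsequence is 12, 17, 2, 9, 2 (positions 1,2,3,4,7); its 4 consecutive differences strictly alternate in sign, and length 5 is optimal.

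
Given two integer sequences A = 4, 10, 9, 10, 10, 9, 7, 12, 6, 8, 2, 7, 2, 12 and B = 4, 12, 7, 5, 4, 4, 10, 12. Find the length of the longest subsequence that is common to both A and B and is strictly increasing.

3

A longest common strictly increasing subsequence is 4, 7, 12 (length 3); it appears in order in both A and B, and no longer such subsequence exists.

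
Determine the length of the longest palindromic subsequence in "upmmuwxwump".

9

One longest palindromic subsequence is pmuwxwump (positions 2,3,5,6,7,8,9,10,11); it reads the same forward and backward, and the interval DP gives dp[1][11] = 9.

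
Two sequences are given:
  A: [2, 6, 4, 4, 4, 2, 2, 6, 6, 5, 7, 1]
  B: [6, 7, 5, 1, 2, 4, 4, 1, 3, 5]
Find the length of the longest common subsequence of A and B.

4

Backtracking the LCS table gives one alignment: 2 (A1,B5) → 4 (A3,B6) → 4 (A4,B7) → 5 (A10,B10).
So the longest common subsequence has length 4.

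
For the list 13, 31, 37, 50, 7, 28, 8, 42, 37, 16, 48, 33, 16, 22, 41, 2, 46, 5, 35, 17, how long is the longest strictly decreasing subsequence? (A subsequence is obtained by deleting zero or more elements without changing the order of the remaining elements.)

6

Let dp[i] be the longest decreasing subsequence ending at position i. Then dp = [1, 1, 1, 1, 2, 2, 3, 2, 3, 4, 2, 4, 5, 5, 3, 6, 3, 6, 4, 6].
The maximum is 6; one witness is 50, 42, 37, 33, 16, 2 at positions 4,8,9,12,13,16.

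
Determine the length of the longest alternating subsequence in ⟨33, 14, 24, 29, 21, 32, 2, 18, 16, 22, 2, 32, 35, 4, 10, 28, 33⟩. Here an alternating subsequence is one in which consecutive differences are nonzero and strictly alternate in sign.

13

A longest alternating subsequence is 33, 14, 24, 21, 32, 2, 18, 16, 22, 2, 32, 4, 10 (positions 1,2,3,5,6,7,8,9,10,11,12,14,15); its 12 consecutive differences strictly alternate in sign, and length 13 is optimal.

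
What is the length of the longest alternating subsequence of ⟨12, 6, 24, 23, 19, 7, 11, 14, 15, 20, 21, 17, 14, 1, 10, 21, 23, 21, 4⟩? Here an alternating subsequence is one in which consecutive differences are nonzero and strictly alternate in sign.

Track the best alternating length ending on an up-step vs a down-step at each position: up/down = 1/1, 1/2, 3/1, 3/4, 3/4, 3/4, 5/4, 5/4, 5/4, 5/4, 5/4, 5/6, 5/6, 1/6, 7/6, 7/4, 7/4, 7/8, 7/8.
The maximum over both is 8; one such subsequence is 12, 6, 24, 19, 20, 17, 23, 21.

8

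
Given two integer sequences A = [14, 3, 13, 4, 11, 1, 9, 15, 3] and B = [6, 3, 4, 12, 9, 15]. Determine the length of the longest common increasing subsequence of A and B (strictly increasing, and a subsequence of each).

For each value that appears in both, track the longest common increasing run ending there.
The best achievable length is 4; one witness is 3, 4, 9, 15 (A-positions 2,4,7,8, B-positions 2,3,5,6).

4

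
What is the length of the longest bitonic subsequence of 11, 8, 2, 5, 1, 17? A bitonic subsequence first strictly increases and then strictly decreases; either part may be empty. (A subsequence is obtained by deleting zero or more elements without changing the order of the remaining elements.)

4

Let inc[i] be the LIS ending at i and dec[i] the longest strictly decreasing subsequence starting at i. inc = [1, 1, 1, 2, 1, 3], dec = [4, 3, 2, 2, 1, 1].
max_i inc[i]+dec[i]−1 = 4, with one witness 11, 8, 5, 1.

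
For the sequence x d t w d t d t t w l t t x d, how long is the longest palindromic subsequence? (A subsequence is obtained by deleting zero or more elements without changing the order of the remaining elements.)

9

One longest palindromic subsequence is dtwtttwtd (positions 2,3,4,6,8,9,10,13,15); it reads the same forward and backward, and the interval DP gives dp[1][15] = 9.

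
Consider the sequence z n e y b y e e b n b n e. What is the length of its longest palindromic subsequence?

Using dp[i][j] = 2 + dp[i+1][j−1] if the ends match, else max(dp[i+1][j], dp[i][j−1]):
dp[1][13] = 7. A witness is neybyen at positions 2,3,4,5,6,8,12.

7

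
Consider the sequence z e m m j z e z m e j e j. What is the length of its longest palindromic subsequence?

7

Using dp[i][j] = 2 + dp[i+1][j−1] if the ends match, else max(dp[i+1][j], dp[i][j−1]):
dp[1][13] = 7. A witness is ejemeje at positions 2,5,7,9,10,11,12.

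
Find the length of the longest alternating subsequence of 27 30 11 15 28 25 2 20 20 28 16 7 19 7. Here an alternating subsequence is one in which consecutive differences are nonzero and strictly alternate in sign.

Track the best alternating length ending on an up-step vs a down-step at each position: up/down = 1/1, 2/1, 1/3, 4/3, 4/3, 4/5, 1/5, 6/5, 6/5, 6/3, 6/7, 6/7, 8/7, 6/9.
The maximum over both is 9; one such subsequence is 27, 30, 11, 15, 2, 20, 16, 19, 7.

9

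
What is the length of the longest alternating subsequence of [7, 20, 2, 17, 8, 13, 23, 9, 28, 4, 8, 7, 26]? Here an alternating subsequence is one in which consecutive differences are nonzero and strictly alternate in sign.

A longest alternating subsequence is 7, 20, 2, 17, 8, 13, 9, 28, 4, 8, 7, 26 (positions 1,2,3,4,5,6,8,9,10,11,12,13); its 11 consecutive differences strictly alternate in sign, and length 12 is optimal.

12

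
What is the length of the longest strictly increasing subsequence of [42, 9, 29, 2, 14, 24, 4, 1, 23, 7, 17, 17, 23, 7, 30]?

Let dp[i] be the longest increasing subsequence ending at position i. Then dp = [1, 1, 2, 1, 2, 3, 2, 1, 3, 3, 4, 4, 5, 3, 6].
The maximum is 6; one witness is 2, 4, 7, 17, 23, 30 at positions 4,7,10,11,13,15.

6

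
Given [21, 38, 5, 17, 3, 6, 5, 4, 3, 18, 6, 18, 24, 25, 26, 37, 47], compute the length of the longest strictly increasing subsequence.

Let dp[i] be the longest increasing subsequence ending at position i. Then dp = [1, 2, 1, 2, 1, 2, 2, 2, 1, 3, 3, 4, 5, 6, 7, 8, 9].
The maximum is 9; one witness is 3, 5, 6, 18, 24, 25, 26, 37, 47 at positions 5,7,11,12,13,14,15,16,17.

9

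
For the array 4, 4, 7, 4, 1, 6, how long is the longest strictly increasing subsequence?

Let dp[i] be the longest increasing subsequence ending at position i. Then dp = [1, 1, 2, 1, 1, 2].
The maximum is 2; one witness is 4, 7 at positions 1,3.

2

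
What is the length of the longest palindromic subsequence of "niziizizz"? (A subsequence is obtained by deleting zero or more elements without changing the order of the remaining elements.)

One longest palindromic subsequence is iziizi (positions 2,3,4,5,6,7); it reads the same forward and backward, and the interval DP gives dp[1][9] = 6.

6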